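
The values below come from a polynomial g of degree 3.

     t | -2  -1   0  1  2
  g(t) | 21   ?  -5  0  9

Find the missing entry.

0

The 4 known points determine the degree-3 polynomial uniquely.
Write g(t) = at^3 + bt^2 + ct + d. Substituting each data point gives a linear system:
  -8a + 4b - 2c + d = 21
  d = -5
  a + b + c + d = 0
  8a + 4b + 2c + d = 9
Solving the system yields a = -1, b = 5, c = 1, d = -5.
So g(t) = -t³ + 5t² + t - 5.
Then g(-1) = 0.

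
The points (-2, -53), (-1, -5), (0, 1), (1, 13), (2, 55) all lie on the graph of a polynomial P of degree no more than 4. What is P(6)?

163

Using the Lagrange interpolation formula with nodes -2, -1, 0, 1, 2:
  L_0(s) = (s + 1)s(s - 1)(s - 2) / 24
  L_1(s) = (s + 2)s(s - 1)(s - 2) / -6
  L_2(s) = (s + 2)(s + 1)(s - 1)(s - 2) / 4
  L_3(s) = (s + 2)(s + 1)s(s - 2) / -6
  L_4(s) = (s + 2)(s + 1)s(s - 1) / 24
Then P(s) = -53·L_0(s) - 5·L_1(s) + 1·L_2(s) + 13·L_3(s) + 55·L_4(s).
Expanding and collecting terms gives P(s) = -s^4 + 6s^3 + 4s^2 + 3s + 1.
Evaluating at s = 6: P(6) = 163.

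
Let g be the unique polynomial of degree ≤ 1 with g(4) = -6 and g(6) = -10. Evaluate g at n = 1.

0

Using the Lagrange interpolation formula with nodes 4, 6:
  L_0(n) = (n - 6) / -2
  L_1(n) = (n - 4) / 2
Then g(n) = -6·L_0(n) - 10·L_1(n).
Expanding and collecting terms gives g(n) = -2n + 2.
Evaluating at n = 1: g(1) = 0.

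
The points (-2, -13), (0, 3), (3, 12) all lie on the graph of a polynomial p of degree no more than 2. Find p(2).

11

Write p(t) = at^2 + bt + c. Substituting each data point gives a linear system:
  4a - 2b + c = -13
  c = 3
  9a + 3b + c = 12
Solving the system yields a = -1, b = 6, c = 3.
So p(t) = -t² + 6t + 3.
Then p(2) = 11.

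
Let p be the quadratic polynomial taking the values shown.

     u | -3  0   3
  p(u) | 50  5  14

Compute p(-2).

29

Write p(u) = au^2 + bu + c. Substituting each data point gives a linear system:
  9a - 3b + c = 50
  c = 5
  9a + 3b + c = 14
Solving the system yields a = 3, b = -6, c = 5.
So p(u) = 3u^2 - 6u + 5.
Then p(-2) = 29.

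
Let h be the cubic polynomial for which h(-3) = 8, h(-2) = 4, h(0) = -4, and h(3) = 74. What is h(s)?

h(s) = s^3 + 5s^2 + 2s - 4

Write h(s) = as^3 + bs^2 + cs + d. Substituting each data point gives a linear system:
  -27a + 9b - 3c + d = 8
  -8a + 4b - 2c + d = 4
  d = -4
  27a + 9b + 3c + d = 74
Solving the system yields a = 1, b = 5, c = 2, d = -4.
So h(s) = s^3 + 5s^2 + 2s - 4.
Check: h(0) = -4. ✓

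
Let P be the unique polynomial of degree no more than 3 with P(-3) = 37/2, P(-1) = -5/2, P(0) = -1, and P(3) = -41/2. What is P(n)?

P(n) = -n^3 + (5/2)n - 1

Write P(n) = an^3 + bn^2 + cn + d. Substituting each data point gives a linear system:
  -27a + 9b - 3c + d = 37/2
  -a + b - c + d = -5/2
  d = -1
  27a + 9b + 3c + d = -41/2
Solving the system yields a = -1, b = 0, c = 5/2, d = -1.
So P(n) = -n^3 + (5/2)n - 1.
Check: P(-3) = 37/2. ✓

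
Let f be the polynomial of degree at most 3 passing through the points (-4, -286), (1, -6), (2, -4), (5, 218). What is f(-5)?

-522

Write f(n) = an^3 + bn^2 + cn + d. Substituting each data point gives a linear system:
  -64a + 16b - 4c + d = -286
  a + b + c + d = -6
  8a + 4b + 2c + d = -4
  125a + 25b + 5c + d = 218
Solving the system yields a = 3, b = -6, c = -1, d = -2.
So f(n) = 3n^3 - 6n^2 - n - 2.
Then f(-5) = -522.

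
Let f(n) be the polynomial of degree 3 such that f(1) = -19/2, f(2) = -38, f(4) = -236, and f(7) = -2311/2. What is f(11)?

-8599/2

Write f(n) = an^3 + bn^2 + cn + d. Substituting each data point gives a linear system:
  a + b + c + d = -19/2
  8a + 4b + 2c + d = -38
  64a + 16b + 4c + d = -236
  343a + 49b + 7c + d = -2311/2
Solving the system yields a = -3, b = -5/2, c = 0, d = -4.
So f(n) = -3n^3 - (5/2)n^2 - 4.
Then f(11) = -8599/2.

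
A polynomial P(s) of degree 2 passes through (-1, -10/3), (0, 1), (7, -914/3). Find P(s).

Write P(s) = as^2 + bs + c. Substituting each data point gives a linear system:
  a - b + c = -10/3
  c = 1
  49a + 7b + c = -914/3
Solving the system yields a = -6, b = -5/3, c = 1.
So P(s) = -6s^2 - (5/3)s + 1.
Check: P(-1) = -10/3. ✓

P(s) = -6s^2 - (5/3)s + 1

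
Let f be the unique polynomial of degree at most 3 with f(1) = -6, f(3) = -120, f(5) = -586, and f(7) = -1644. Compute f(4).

-294

Forward differences of the values at t = 1, 3, 5, 7:
  f  : -6  -120  -586  -1644
  Δ  : -114  -466  -1058
  Δ^2: -352  -592
  Δ^3: -240
The third differences are constant, confirming degree 3.
Interpolating (Newton forward form) and evaluating at t = 4 gives f(4) = -294.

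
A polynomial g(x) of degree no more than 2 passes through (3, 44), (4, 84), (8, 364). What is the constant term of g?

Write g(x) = ax^2 + bx + c. Substituting each data point gives a linear system:
  9a + 3b + c = 44
  16a + 4b + c = 84
  64a + 8b + c = 364
Solving the system yields a = 6, b = -2, c = -4.
So g(x) = 6x^2 - 2x - 4.
The constant term is -4.

-4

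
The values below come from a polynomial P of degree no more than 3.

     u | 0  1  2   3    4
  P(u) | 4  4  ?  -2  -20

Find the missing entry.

The 4 known points determine the degree-3 polynomial uniquely.
Write P(u) = au^3 + bu^2 + cu + d. Substituting each data point gives a linear system:
  d = 4
  a + b + c + d = 4
  27a + 9b + 3c + d = -2
  64a + 16b + 4c + d = -20
Solving the system yields a = -1, b = 3, c = -2, d = 4.
So P(u) = -u^3 + 3u^2 - 2u + 4.
Then P(2) = 4.

4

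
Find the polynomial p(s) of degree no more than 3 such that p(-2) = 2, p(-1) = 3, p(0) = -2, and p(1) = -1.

Write p(s) = as^3 + bs^2 + cs + d. Substituting each data point gives a linear system:
  -8a + 4b - 2c + d = 2
  -a + b - c + d = 3
  d = -2
  a + b + c + d = -1
Solving the system yields a = 2, b = 3, c = -4, d = -2.
So p(s) = 2s^3 + 3s^2 - 4s - 2.
Check: p(-2) = 2. ✓

p(s) = 2s^3 + 3s^2 - 4s - 2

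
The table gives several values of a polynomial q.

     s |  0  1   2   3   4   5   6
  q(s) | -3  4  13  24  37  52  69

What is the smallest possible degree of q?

2

Forward differences of the values at s = 0, 1, 2, 3, 4, 5, 6:
  q  : -3  4  13  24  37  52  69
  Δ  : 7  9  11  13  15  17
  Δ^2: 2  2  2  2  2
  Δ^3: 0  0  0  0
  Δ^4: 0  0  0
  Δ^5: 0  0
  Δ^6: 0
The second differences are constant (2) and nonzero, while all higher differences vanish, so the minimal degree is 2.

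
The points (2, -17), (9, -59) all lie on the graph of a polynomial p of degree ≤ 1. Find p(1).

-11

Using the Lagrange interpolation formula with nodes 2, 9:
  L_0(n) = (n - 9) / -7
  L_1(n) = (n - 2) / 7
Then p(n) = -17·L_0(n) - 59·L_1(n).
Expanding and collecting terms gives p(n) = -6n - 5.
Evaluating at n = 1: p(1) = -11.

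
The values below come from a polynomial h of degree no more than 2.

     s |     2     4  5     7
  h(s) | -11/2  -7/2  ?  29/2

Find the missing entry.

1/2

The 3 known points determine the degree-2 polynomial uniquely.
Write h(s) = as^2 + bs + c. Substituting each data point gives a linear system:
  4a + 2b + c = -11/2
  16a + 4b + c = -7/2
  49a + 7b + c = 29/2
Solving the system yields a = 1, b = -5, c = 1/2.
So h(s) = s² - 5s + 1/2.
Then h(5) = 1/2.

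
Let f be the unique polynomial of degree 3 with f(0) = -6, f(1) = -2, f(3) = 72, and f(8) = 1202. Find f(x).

Write f(x) = ax^3 + bx^2 + cx + d. Substituting each data point gives a linear system:
  d = -6
  a + b + c + d = -2
  27a + 9b + 3c + d = 72
  512a + 64b + 8c + d = 1202
Solving the system yields a = 2, b = 3, c = -1, d = -6.
So f(x) = 2x^3 + 3x^2 - x - 6.
Check: f(1) = -2. ✓

f(x) = 2x^3 + 3x^2 - x - 6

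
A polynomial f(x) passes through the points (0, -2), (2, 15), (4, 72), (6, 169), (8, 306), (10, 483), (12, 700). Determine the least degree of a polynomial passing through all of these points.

Forward differences of the values at x = 0, 2, 4, 6, 8, 10, 12:
  f  : -2  15  72  169  306  483  700
  Δ  : 17  57  97  137  177  217
  Δ^2: 40  40  40  40  40
  Δ^3: 0  0  0  0
  Δ^4: 0  0  0
  Δ^5: 0  0
  Δ^6: 0
The second differences are constant (40) and nonzero, while all higher differences vanish, so the minimal degree is 2.

2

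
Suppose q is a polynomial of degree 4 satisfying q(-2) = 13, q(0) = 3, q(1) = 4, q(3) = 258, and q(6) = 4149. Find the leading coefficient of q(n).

Write q(n) = an^4 + bn^3 + cn^2 + dn + e. Substituting each data point gives a linear system:
  16a - 8b + 4c - 2d + e = 13
  e = 3
  a + b + c + d + e = 4
  81a + 27b + 9c + 3d + e = 258
  1296a + 216b + 36c + 6d + e = 4149
Solving the system yields a = 3, b = 2, c = -5, d = 1, e = 3.
So q(n) = 3n^4 + 2n^3 - 5n^2 + n + 3.
The leading coefficient is 3.

3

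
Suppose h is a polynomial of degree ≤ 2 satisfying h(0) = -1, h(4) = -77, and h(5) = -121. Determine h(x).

h(x) = -5x^2 + x - 1

Using the Lagrange interpolation formula with nodes 0, 4, 5:
  L_0(x) = (x - 4)(x - 5) / 20
  L_1(x) = x(x - 5) / -4
  L_2(x) = x(x - 4) / 5
Then h(x) = -1·L_0(x) - 77·L_1(x) - 121·L_2(x).
Expanding and collecting terms gives h(x) = -5x^2 + x - 1.
Check: h(5) = -121. ✓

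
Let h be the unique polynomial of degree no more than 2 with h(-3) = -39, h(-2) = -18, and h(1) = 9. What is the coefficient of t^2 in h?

Write h(t) = at^2 + bt + c. Substituting each data point gives a linear system:
  9a - 3b + c = -39
  4a - 2b + c = -18
  a + b + c = 9
Solving the system yields a = -3, b = 6, c = 6.
So h(t) = -3t^2 + 6t + 6.
The leading coefficient is -3.

-3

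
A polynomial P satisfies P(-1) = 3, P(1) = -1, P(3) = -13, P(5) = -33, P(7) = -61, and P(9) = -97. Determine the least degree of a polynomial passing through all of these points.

2

Forward differences of the values at n = -1, 1, 3, 5, 7, 9:
  P  : 3  -1  -13  -33  -61  -97
  Δ  : -4  -12  -20  -28  -36
  Δ^2: -8  -8  -8  -8
  Δ^3: 0  0  0
  Δ^4: 0  0
  Δ^5: 0
The second differences are constant (-8) and nonzero, while all higher differences vanish, so the minimal degree is 2.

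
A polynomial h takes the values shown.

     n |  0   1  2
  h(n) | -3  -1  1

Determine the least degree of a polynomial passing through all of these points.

1

Forward differences of the values at n = 0, 1, 2:
  h  : -3  -1  1
  Δ  : 2  2
  Δ^2: 0
The first differences are constant (2) and nonzero, while all higher differences vanish, so the minimal degree is 1.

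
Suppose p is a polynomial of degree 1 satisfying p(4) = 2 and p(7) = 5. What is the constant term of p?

-2

Write p(u) = au + b. Substituting each data point gives a linear system:
  4a + b = 2
  7a + b = 5
Solving the system yields a = 1, b = -2.
So p(u) = u - 2.
The constant term is -2.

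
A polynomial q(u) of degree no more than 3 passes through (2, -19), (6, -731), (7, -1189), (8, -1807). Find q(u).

q(u) = -4u^3 + 4u^2 - 2u + 1

Write q(u) = au^3 + bu^2 + cu + d. Substituting each data point gives a linear system:
  8a + 4b + 2c + d = -19
  216a + 36b + 6c + d = -731
  343a + 49b + 7c + d = -1189
  512a + 64b + 8c + d = -1807
Solving the system yields a = -4, b = 4, c = -2, d = 1.
So q(u) = -4u^3 + 4u^2 - 2u + 1.
Check: q(6) = -731. ✓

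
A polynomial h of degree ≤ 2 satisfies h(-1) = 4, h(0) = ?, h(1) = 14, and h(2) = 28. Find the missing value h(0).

6

On equispaced nodes a degree-2 polynomial has vanishing third forward difference, so
  - h(-1) + 3·h(0) - 3·h(1) + h(2) = 0.
Substituting the known values and solving for h(0):
  3·h(0) = 18
  h(0) = 6.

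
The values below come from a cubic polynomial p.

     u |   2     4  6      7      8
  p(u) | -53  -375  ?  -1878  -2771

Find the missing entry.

-1201

The 4 known points determine the degree-3 polynomial uniquely.
Write p(u) = au^3 + bu^2 + cu + d. Substituting each data point gives a linear system:
  8a + 4b + 2c + d = -53
  64a + 16b + 4c + d = -375
  343a + 49b + 7c + d = -1878
  512a + 64b + 8c + d = -2771
Solving the system yields a = -5, b = -3, c = -3, d = 5.
So p(u) = -5u^3 - 3u^2 - 3u + 5.
Then p(6) = -1201.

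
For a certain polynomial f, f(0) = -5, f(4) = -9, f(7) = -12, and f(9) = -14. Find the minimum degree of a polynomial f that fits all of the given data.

1

Divided differences on the nodes 0, 4, 7, 9:
  order 0: -5  -9  -12  -14
  order 1: -1  -1  -1
  order 2: 0  0
  order 3: 0
The order-1 divided differences are all -1 (nonzero) and every higher order vanishes, so the data lies on a polynomial of degree exactly 1.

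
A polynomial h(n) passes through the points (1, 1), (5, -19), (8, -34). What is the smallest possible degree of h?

1

Divided differences on the nodes 1, 5, 8:
  order 0: 1  -19  -34
  order 1: -5  -5
  order 2: 0
The order-1 divided differences are all -5 (nonzero) and every higher order vanishes, so the data lies on a polynomial of degree exactly 1.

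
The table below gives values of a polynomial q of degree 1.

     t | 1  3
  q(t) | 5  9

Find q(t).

Using the Lagrange interpolation formula with nodes 1, 3:
  L_0(t) = (t - 3) / -2
  L_1(t) = (t - 1) / 2
Then q(t) = 5·L_0(t) + 9·L_1(t).
Expanding and collecting terms gives q(t) = 2t + 3.
Check: q(1) = 5. ✓

q(t) = 2t + 3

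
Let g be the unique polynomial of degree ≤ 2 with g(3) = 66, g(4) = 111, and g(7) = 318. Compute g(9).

Write g(t) = at^2 + bt + c. Substituting each data point gives a linear system:
  9a + 3b + c = 66
  16a + 4b + c = 111
  49a + 7b + c = 318
Solving the system yields a = 6, b = 3, c = 3.
So g(t) = 6t^2 + 3t + 3.
Then g(9) = 516.

516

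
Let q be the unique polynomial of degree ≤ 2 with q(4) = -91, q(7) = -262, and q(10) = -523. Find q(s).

Using the Lagrange interpolation formula with nodes 4, 7, 10:
  L_0(s) = (s - 7)(s - 10) / 18
  L_1(s) = (s - 4)(s - 10) / -9
  L_2(s) = (s - 4)(s - 7) / 18
Then q(s) = -91·L_0(s) - 262·L_1(s) - 523·L_2(s).
Expanding and collecting terms gives q(s) = -5s^2 - 2s - 3.
Check: q(4) = -91. ✓

q(s) = -5s^2 - 2s - 3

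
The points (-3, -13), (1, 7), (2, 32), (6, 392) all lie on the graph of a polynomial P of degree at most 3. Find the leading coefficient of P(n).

1

Write P(n) = an^3 + bn^2 + cn + d. Substituting each data point gives a linear system:
  -27a + 9b - 3c + d = -13
  a + b + c + d = 7
  8a + 4b + 2c + d = 32
  216a + 36b + 6c + d = 392
Solving the system yields a = 1, b = 4, c = 6, d = -4.
So P(n) = n³ + 4n² + 6n - 4.
The leading coefficient is 1.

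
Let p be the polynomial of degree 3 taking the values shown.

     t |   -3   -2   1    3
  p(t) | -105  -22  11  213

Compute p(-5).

-595

Using the Lagrange interpolation formula with nodes -3, -2, 1, 3:
  L_0(t) = (t + 2)(t - 1)(t - 3) / -24
  L_1(t) = (t + 3)(t - 1)(t - 3) / 15
  L_2(t) = (t + 3)(t + 2)(t - 3) / -24
  L_3(t) = (t + 3)(t + 2)(t - 1) / 60
Then p(t) = -105·L_0(t) - 22·L_1(t) + 11·L_2(t) + 213·L_3(t).
Expanding and collecting terms gives p(t) = 6t^3 + 6t^2 - t.
Evaluating at t = -5: p(-5) = -595.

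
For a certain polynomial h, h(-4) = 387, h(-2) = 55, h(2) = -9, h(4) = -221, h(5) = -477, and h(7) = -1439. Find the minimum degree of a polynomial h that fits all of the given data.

Divided differences on the nodes -4, -2, 2, 4, 5, 7:
  order 0: 387  55  -9  -221  -477  -1439
  order 1: -166  -16  -106  -256  -481
  order 2: 25  -15  -50  -75
  order 3: -5  -5  -5
  order 4: 0  0
  order 5: 0
The order-3 divided differences are all -5 (nonzero) and every higher order vanishes, so the data lies on a polynomial of degree exactly 3.

3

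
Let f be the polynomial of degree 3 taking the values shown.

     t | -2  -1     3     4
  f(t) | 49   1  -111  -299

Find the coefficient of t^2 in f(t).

4

Write f(t) = at^3 + bt^2 + ct + d. Substituting each data point gives a linear system:
  -8a + 4b - 2c + d = 49
  -a + b - c + d = 1
  27a + 9b + 3c + d = -111
  64a + 16b + 4c + d = -299
Solving the system yields a = -6, b = 4, c = 6, d = -3.
So f(t) = -6t^3 + 4t^2 + 6t - 3.
The coefficient of t^2 is 4.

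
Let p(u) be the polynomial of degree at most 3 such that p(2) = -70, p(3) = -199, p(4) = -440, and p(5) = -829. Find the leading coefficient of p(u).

-6

Write p(u) = au^3 + bu^2 + cu + d. Substituting each data point gives a linear system:
  8a + 4b + 2c + d = -70
  27a + 9b + 3c + d = -199
  64a + 16b + 4c + d = -440
  125a + 25b + 5c + d = -829
Solving the system yields a = -6, b = -2, c = -5, d = -4.
So p(u) = -6u^3 - 2u^2 - 5u - 4.
The leading coefficient is -6.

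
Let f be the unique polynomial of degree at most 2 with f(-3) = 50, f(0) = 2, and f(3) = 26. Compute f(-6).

170

Write f(n) = an^2 + bn + c. Substituting each data point gives a linear system:
  9a - 3b + c = 50
  c = 2
  9a + 3b + c = 26
Solving the system yields a = 4, b = -4, c = 2.
So f(n) = 4n² - 4n + 2.
Then f(-6) = 170.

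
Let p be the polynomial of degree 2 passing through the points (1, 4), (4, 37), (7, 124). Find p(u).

p(u) = 3u^2 - 4u + 5

Write p(u) = au^2 + bu + c. Substituting each data point gives a linear system:
  a + b + c = 4
  16a + 4b + c = 37
  49a + 7b + c = 124
Solving the system yields a = 3, b = -4, c = 5.
So p(u) = 3u^2 - 4u + 5.
Check: p(1) = 4. ✓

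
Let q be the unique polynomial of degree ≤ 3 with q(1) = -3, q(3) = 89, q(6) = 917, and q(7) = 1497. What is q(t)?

q(t) = 5t^3 - 4t^2 - 3t - 1

Using the Lagrange interpolation formula with nodes 1, 3, 6, 7:
  L_0(t) = (t - 3)(t - 6)(t - 7) / -60
  L_1(t) = (t - 1)(t - 6)(t - 7) / 24
  L_2(t) = (t - 1)(t - 3)(t - 7) / -15
  L_3(t) = (t - 1)(t - 3)(t - 6) / 24
Then q(t) = -3·L_0(t) + 89·L_1(t) + 917·L_2(t) + 1497·L_3(t).
Expanding and collecting terms gives q(t) = 5t^3 - 4t^2 - 3t - 1.
Check: q(3) = 89. ✓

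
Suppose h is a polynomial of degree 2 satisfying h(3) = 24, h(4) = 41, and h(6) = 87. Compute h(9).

Write h(u) = au^2 + bu + c. Substituting each data point gives a linear system:
  9a + 3b + c = 24
  16a + 4b + c = 41
  36a + 6b + c = 87
Solving the system yields a = 2, b = 3, c = -3.
So h(u) = 2u^2 + 3u - 3.
Then h(9) = 186.

186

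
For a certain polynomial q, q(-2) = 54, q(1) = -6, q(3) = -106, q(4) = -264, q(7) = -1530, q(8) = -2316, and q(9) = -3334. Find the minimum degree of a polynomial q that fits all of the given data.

Divided differences on the nodes -2, 1, 3, 4, 7, 8, 9:
  order 0: 54  -6  -106  -264  -1530  -2316  -3334
  order 1: -20  -50  -158  -422  -786  -1018
  order 2: -6  -36  -66  -91  -116
  order 3: -5  -5  -5  -5
  order 4: 0  0  0
  order 5: 0  0
  order 6: 0
The order-3 divided differences are all -5 (nonzero) and every higher order vanishes, so the data lies on a polynomial of degree exactly 3.

3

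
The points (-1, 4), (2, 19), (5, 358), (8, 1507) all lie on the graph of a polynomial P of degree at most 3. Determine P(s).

P(s) = 3s^3 - 4s + 3

Write P(s) = as^3 + bs^2 + cs + d. Substituting each data point gives a linear system:
  -a + b - c + d = 4
  8a + 4b + 2c + d = 19
  125a + 25b + 5c + d = 358
  512a + 64b + 8c + d = 1507
Solving the system yields a = 3, b = 0, c = -4, d = 3.
So P(s) = 3s³ - 4s + 3.
Check: P(5) = 358. ✓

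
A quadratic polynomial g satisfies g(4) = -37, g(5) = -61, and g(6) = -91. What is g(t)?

Write g(t) = at^2 + bt + c. Substituting each data point gives a linear system:
  16a + 4b + c = -37
  25a + 5b + c = -61
  36a + 6b + c = -91
Solving the system yields a = -3, b = 3, c = -1.
So g(t) = -3t² + 3t - 1.
Check: g(6) = -91. ✓

g(t) = -3t^2 + 3t - 1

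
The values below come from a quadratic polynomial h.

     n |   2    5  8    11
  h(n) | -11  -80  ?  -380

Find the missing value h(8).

On equispaced nodes a degree-2 polynomial has vanishing third forward difference, so
  - h(2) + 3·h(5) - 3·h(8) + h(11) = 0.
Substituting the known values and solving for h(8):
  -3·h(8) = 609
  h(8) = -203.

-203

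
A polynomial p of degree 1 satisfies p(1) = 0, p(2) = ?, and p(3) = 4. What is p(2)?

2

The 2 known points determine the degree-1 polynomial uniquely.
Write p(u) = au + b. Substituting each data point gives a linear system:
  a + b = 0
  3a + b = 4
Solving the system yields a = 2, b = -2.
So p(u) = 2u - 2.
Then p(2) = 2.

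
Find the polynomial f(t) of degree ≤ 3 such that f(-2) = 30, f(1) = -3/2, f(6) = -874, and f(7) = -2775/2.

Write f(t) = at^3 + bt^2 + ct + d. Substituting each data point gives a linear system:
  -8a + 4b - 2c + d = 30
  a + b + c + d = -3/2
  216a + 36b + 6c + d = -874
  343a + 49b + 7c + d = -2775/2
Solving the system yields a = -4, b = -1/2, c = 1, d = 2.
So f(t) = -4t^3 - (1/2)t^2 + t + 2.
Check: f(7) = -2775/2. ✓

f(t) = -4t^3 - (1/2)t^2 + t + 2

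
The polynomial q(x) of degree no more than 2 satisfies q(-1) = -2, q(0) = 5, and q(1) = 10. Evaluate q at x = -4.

-35

Write q(x) = ax^2 + bx + c. Substituting each data point gives a linear system:
  a - b + c = -2
  c = 5
  a + b + c = 10
Solving the system yields a = -1, b = 6, c = 5.
So q(x) = -x² + 6x + 5.
Then q(-4) = -35.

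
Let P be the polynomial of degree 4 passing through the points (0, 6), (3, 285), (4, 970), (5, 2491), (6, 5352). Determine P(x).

P(x) = 5x^4 - 6x^3 + 5x^2 - 3x + 6

Write P(x) = ax^4 + bx^3 + cx^2 + dx + e. Substituting each data point gives a linear system:
  e = 6
  81a + 27b + 9c + 3d + e = 285
  256a + 64b + 16c + 4d + e = 970
  625a + 125b + 25c + 5d + e = 2491
  1296a + 216b + 36c + 6d + e = 5352
Solving the system yields a = 5, b = -6, c = 5, d = -3, e = 6.
So P(x) = 5x⁴ - 6x³ + 5x² - 3x + 6.
Check: P(5) = 2491. ✓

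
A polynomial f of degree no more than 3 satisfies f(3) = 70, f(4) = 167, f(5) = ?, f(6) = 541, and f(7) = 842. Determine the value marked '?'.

320

On equispaced nodes a degree-3 polynomial has vanishing fourth forward difference, so
  f(3) - 4·f(4) + 6·f(5) - 4·f(6) + f(7) = 0.
Substituting the known values and solving for f(5):
  6·f(5) = 1920
  f(5) = 320.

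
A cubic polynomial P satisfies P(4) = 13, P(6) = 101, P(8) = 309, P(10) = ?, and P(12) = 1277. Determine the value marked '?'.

685

On equispaced nodes a degree-3 polynomial has vanishing fourth forward difference, so
  P(4) - 4·P(6) + 6·P(8) - 4·P(10) + P(12) = 0.
Substituting the known values and solving for P(10):
  -4·P(10) = -2740
  P(10) = 685.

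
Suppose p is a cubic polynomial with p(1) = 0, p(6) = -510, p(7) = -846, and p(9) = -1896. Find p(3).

-42

Using the Lagrange interpolation formula with nodes 1, 6, 7, 9:
  L_0(u) = (u - 6)(u - 7)(u - 9) / -240
  L_1(u) = (u - 1)(u - 7)(u - 9) / 15
  L_2(u) = (u - 1)(u - 6)(u - 9) / -12
  L_3(u) = (u - 1)(u - 6)(u - 7) / 48
Then p(u) = 0·L_0(u) - 510·L_1(u) - 846·L_2(u) - 1896·L_3(u).
Expanding and collecting terms gives p(u) = -3u³ + 3u² + 6u - 6.
Evaluating at u = 3: p(3) = -42.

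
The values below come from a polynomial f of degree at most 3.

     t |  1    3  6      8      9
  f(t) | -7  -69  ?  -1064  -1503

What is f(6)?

The 4 known points determine the degree-3 polynomial uniquely.
Write f(t) = at^3 + bt^2 + ct + d. Substituting each data point gives a linear system:
  a + b + c + d = -7
  27a + 9b + 3c + d = -69
  512a + 64b + 8c + d = -1064
  729a + 81b + 9c + d = -1503
Solving the system yields a = -2, b = 0, c = -5, d = 0.
So f(t) = -2t^3 - 5t.
Then f(6) = -462.

-462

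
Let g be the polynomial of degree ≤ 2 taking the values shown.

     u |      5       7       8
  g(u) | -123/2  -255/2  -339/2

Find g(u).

Write g(u) = au^2 + bu + c. Substituting each data point gives a linear system:
  25a + 5b + c = -123/2
  49a + 7b + c = -255/2
  64a + 8b + c = -339/2
Solving the system yields a = -3, b = 3, c = -3/2.
So g(u) = -3u² + 3u - 3/2.
Check: g(5) = -123/2. ✓

g(u) = -3u^2 + 3u - 3/2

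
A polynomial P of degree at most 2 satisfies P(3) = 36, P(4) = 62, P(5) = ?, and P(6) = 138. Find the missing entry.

On equispaced nodes a degree-2 polynomial has vanishing third forward difference, so
  - P(3) + 3·P(4) - 3·P(5) + P(6) = 0.
Substituting the known values and solving for P(5):
  -3·P(5) = -288
  P(5) = 96.

96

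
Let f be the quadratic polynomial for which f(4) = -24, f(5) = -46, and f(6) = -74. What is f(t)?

Write f(t) = at^2 + bt + c. Substituting each data point gives a linear system:
  16a + 4b + c = -24
  25a + 5b + c = -46
  36a + 6b + c = -74
Solving the system yields a = -3, b = 5, c = 4.
So f(t) = -3t^2 + 5t + 4.
Check: f(6) = -74. ✓

f(t) = -3t^2 + 5t + 4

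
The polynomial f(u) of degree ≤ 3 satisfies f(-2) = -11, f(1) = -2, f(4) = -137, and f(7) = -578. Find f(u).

f(u) = -u^3 - 5u^2 + u + 3

Using the Lagrange interpolation formula with nodes -2, 1, 4, 7:
  L_0(u) = (u - 1)(u - 4)(u - 7) / -162
  L_1(u) = (u + 2)(u - 4)(u - 7) / 54
  L_2(u) = (u + 2)(u - 1)(u - 7) / -54
  L_3(u) = (u + 2)(u - 1)(u - 4) / 162
Then f(u) = -11·L_0(u) - 2·L_1(u) - 137·L_2(u) - 578·L_3(u).
Expanding and collecting terms gives f(u) = -u³ - 5u² + u + 3.
Check: f(-2) = -11. ✓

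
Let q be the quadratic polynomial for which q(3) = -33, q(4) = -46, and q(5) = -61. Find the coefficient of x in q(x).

Write q(x) = ax^2 + bx + c. Substituting each data point gives a linear system:
  9a + 3b + c = -33
  16a + 4b + c = -46
  25a + 5b + c = -61
Solving the system yields a = -1, b = -6, c = -6.
So q(x) = -x² - 6x - 6.
The coefficient of x is -6.

-6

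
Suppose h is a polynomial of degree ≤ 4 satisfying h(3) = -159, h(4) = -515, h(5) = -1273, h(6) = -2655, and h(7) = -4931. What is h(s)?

h(s) = -2s^4 - s^3 + 5s^2 - 4s - 3

Write h(s) = as^4 + bs^3 + cs^2 + ds + e. Substituting each data point gives a linear system:
  81a + 27b + 9c + 3d + e = -159
  256a + 64b + 16c + 4d + e = -515
  625a + 125b + 25c + 5d + e = -1273
  1296a + 216b + 36c + 6d + e = -2655
  2401a + 343b + 49c + 7d + e = -4931
Solving the system yields a = -2, b = -1, c = 5, d = -4, e = -3.
So h(s) = -2s^4 - s^3 + 5s^2 - 4s - 3.
Check: h(6) = -2655. ✓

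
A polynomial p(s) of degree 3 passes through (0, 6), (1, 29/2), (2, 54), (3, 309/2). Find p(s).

Using the Lagrange interpolation formula with nodes 0, 1, 2, 3:
  L_0(s) = (s - 1)(s - 2)(s - 3) / -6
  L_1(s) = s(s - 2)(s - 3) / 2
  L_2(s) = s(s - 1)(s - 3) / -2
  L_3(s) = s(s - 1)(s - 2) / 6
Then p(s) = 6·L_0(s) + 29/2·L_1(s) + 54·L_2(s) + 309/2·L_3(s).
Expanding and collecting terms gives p(s) = 5s^3 + (1/2)s^2 + 3s + 6.
Check: p(2) = 54. ✓

p(s) = 5s^3 + (1/2)s^2 + 3s + 6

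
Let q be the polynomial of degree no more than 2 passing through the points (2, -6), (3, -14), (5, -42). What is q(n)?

q(n) = -2n^2 + 2n - 2

Write q(n) = an^2 + bn + c. Substituting each data point gives a linear system:
  4a + 2b + c = -6
  9a + 3b + c = -14
  25a + 5b + c = -42
Solving the system yields a = -2, b = 2, c = -2.
So q(n) = -2n² + 2n - 2.
Check: q(2) = -6. ✓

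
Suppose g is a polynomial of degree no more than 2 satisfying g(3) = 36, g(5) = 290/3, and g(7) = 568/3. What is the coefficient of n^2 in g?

4

Write g(n) = an^2 + bn + c. Substituting each data point gives a linear system:
  9a + 3b + c = 36
  25a + 5b + c = 290/3
  49a + 7b + c = 568/3
Solving the system yields a = 4, b = -5/3, c = 5.
So g(n) = 4n^2 - (5/3)n + 5.
The leading coefficient is 4.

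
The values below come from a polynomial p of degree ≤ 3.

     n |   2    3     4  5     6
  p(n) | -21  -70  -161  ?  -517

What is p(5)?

On equispaced nodes a degree-3 polynomial has vanishing fourth forward difference, so
  p(2) - 4·p(3) + 6·p(4) - 4·p(5) + p(6) = 0.
Substituting the known values and solving for p(5):
  -4·p(5) = 1224
  p(5) = -306.

-306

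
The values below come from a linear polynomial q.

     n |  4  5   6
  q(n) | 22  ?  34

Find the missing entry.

On equispaced nodes a degree-1 polynomial has vanishing second forward difference, so
  q(4) - 2·q(5) + q(6) = 0.
Substituting the known values and solving for q(5):
  -2·q(5) = -56
  q(5) = 28.

28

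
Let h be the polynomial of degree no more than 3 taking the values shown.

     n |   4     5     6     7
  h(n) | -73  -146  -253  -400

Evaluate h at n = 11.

Using the Lagrange interpolation formula with nodes 4, 5, 6, 7:
  L_0(n) = (n - 5)(n - 6)(n - 7) / -6
  L_1(n) = (n - 4)(n - 6)(n - 7) / 2
  L_2(n) = (n - 4)(n - 5)(n - 7) / -2
  L_3(n) = (n - 4)(n - 5)(n - 6) / 6
Then h(n) = -73·L_0(n) - 146·L_1(n) - 253·L_2(n) - 400·L_3(n).
Expanding and collecting terms gives h(n) = -n³ - 2n² + 6n - 1.
Evaluating at n = 11: h(11) = -1508.

-1508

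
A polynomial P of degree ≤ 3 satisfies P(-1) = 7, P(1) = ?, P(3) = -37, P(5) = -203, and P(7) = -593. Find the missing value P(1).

On equispaced nodes a degree-3 polynomial has vanishing fourth forward difference, so
  P(-1) - 4·P(1) + 6·P(3) - 4·P(5) + P(7) = 0.
Substituting the known values and solving for P(1):
  -4·P(1) = -4
  P(1) = 1.

1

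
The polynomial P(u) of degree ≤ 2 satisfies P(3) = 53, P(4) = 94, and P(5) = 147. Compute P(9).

479

Using the Lagrange interpolation formula with nodes 3, 4, 5:
  L_0(u) = (u - 4)(u - 5) / 2
  L_1(u) = (u - 3)(u - 5) / -1
  L_2(u) = (u - 3)(u - 4) / 2
Then P(u) = 53·L_0(u) + 94·L_1(u) + 147·L_2(u).
Expanding and collecting terms gives P(u) = 6u² - u + 2.
Evaluating at u = 9: P(9) = 479.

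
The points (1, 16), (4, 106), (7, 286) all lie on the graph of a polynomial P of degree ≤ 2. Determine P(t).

P(t) = 5t^2 + 5t + 6

Write P(t) = at^2 + bt + c. Substituting each data point gives a linear system:
  a + b + c = 16
  16a + 4b + c = 106
  49a + 7b + c = 286
Solving the system yields a = 5, b = 5, c = 6.
So P(t) = 5t² + 5t + 6.
Check: P(4) = 106. ✓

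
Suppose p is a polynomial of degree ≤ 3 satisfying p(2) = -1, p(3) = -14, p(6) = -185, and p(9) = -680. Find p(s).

p(s) = -s^3 + 6s - 5

Write p(s) = as^3 + bs^2 + cs + d. Substituting each data point gives a linear system:
  8a + 4b + 2c + d = -1
  27a + 9b + 3c + d = -14
  216a + 36b + 6c + d = -185
  729a + 81b + 9c + d = -680
Solving the system yields a = -1, b = 0, c = 6, d = -5.
So p(s) = -s^3 + 6s - 5.
Check: p(3) = -14. ✓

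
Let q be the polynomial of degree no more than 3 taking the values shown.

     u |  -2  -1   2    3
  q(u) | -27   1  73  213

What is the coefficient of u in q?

1

Write q(u) = au^3 + bu^2 + cu + d. Substituting each data point gives a linear system:
  -8a + 4b - 2c + d = -27
  -a + b - c + d = 1
  8a + 4b + 2c + d = 73
  27a + 9b + 3c + d = 213
Solving the system yields a = 6, b = 5, c = 1, d = 3.
So q(u) = 6u^3 + 5u^2 + u + 3.
The coefficient of u is 1.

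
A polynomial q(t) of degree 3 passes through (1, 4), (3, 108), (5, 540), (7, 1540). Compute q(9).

Write q(t) = at^3 + bt^2 + ct + d. Substituting each data point gives a linear system:
  a + b + c + d = 4
  27a + 9b + 3c + d = 108
  125a + 25b + 5c + d = 540
  343a + 49b + 7c + d = 1540
Solving the system yields a = 5, b = -4, c = 3, d = 0.
So q(t) = 5t³ - 4t² + 3t.
Then q(9) = 3348.

3348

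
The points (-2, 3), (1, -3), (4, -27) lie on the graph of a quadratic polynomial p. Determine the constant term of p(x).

1

Write p(x) = ax^2 + bx + c. Substituting each data point gives a linear system:
  4a - 2b + c = 3
  a + b + c = -3
  16a + 4b + c = -27
Solving the system yields a = -1, b = -3, c = 1.
So p(x) = -x^2 - 3x + 1.
The constant term is 1.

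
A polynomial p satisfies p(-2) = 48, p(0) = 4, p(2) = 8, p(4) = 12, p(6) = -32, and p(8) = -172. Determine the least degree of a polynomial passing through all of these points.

Forward differences of the values at n = -2, 0, 2, 4, 6, 8:
  p  : 48  4  8  12  -32  -172
  Δ  : -44  4  4  -44  -140
  Δ^2: 48  0  -48  -96
  Δ^3: -48  -48  -48
  Δ^4: 0  0
  Δ^5: 0
The third differences are constant (-48) and nonzero, while all higher differences vanish, so the minimal degree is 3.

3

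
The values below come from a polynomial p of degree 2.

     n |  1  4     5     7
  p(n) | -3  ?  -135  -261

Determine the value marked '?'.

The 3 known points determine the degree-2 polynomial uniquely.
Write p(n) = an^2 + bn + c. Substituting each data point gives a linear system:
  a + b + c = -3
  25a + 5b + c = -135
  49a + 7b + c = -261
Solving the system yields a = -5, b = -3, c = 5.
So p(n) = -5n² - 3n + 5.
Then p(4) = -87.

-87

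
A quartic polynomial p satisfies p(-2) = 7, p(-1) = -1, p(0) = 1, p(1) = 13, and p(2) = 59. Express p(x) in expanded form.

p(x) = x^4 + 2x^3 + 4x^2 + 5x + 1

Using the Lagrange interpolation formula with nodes -2, -1, 0, 1, 2:
  L_0(x) = (x + 1)x(x - 1)(x - 2) / 24
  L_1(x) = (x + 2)x(x - 1)(x - 2) / -6
  L_2(x) = (x + 2)(x + 1)(x - 1)(x - 2) / 4
  L_3(x) = (x + 2)(x + 1)x(x - 2) / -6
  L_4(x) = (x + 2)(x + 1)x(x - 1) / 24
Then p(x) = 7·L_0(x) - 1·L_1(x) + 1·L_2(x) + 13·L_3(x) + 59·L_4(x).
Expanding and collecting terms gives p(x) = x⁴ + 2x³ + 4x² + 5x + 1.
Check: p(-1) = -1. ✓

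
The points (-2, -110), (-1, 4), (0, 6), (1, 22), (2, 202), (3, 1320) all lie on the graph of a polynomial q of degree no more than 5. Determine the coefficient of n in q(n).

Write q(n) = an^5 + bn^4 + cn^3 + dn^2 + en + k. Substituting each data point gives a linear system:
  -32a + 16b - 8c + 4d - 2e + k = -110
  -a + b - c + d - e + k = 4
  k = 6
  a + b + c + d + e + k = 22
  32a + 16b + 8c + 4d + 2e + k = 202
  243a + 81b + 27c + 9d + 3e + k = 1320
Solving the system yields a = 5, b = 1, c = -2, d = 6, e = 6, k = 6.
So q(n) = 5n^5 + n^4 - 2n^3 + 6n^2 + 6n + 6.
The coefficient of n is 6.

6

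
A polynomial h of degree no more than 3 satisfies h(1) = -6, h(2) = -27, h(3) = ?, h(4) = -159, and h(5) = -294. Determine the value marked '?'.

The 4 known points determine the degree-3 polynomial uniquely.
Write h(x) = ax^3 + bx^2 + cx + d. Substituting each data point gives a linear system:
  a + b + c + d = -6
  8a + 4b + 2c + d = -27
  64a + 16b + 4c + d = -159
  125a + 25b + 5c + d = -294
Solving the system yields a = -2, b = -1, c = -4, d = 1.
So h(x) = -2x^3 - x^2 - 4x + 1.
Then h(3) = -74.

-74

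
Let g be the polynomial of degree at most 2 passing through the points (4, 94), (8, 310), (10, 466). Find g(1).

16

Write g(s) = as^2 + bs + c. Substituting each data point gives a linear system:
  16a + 4b + c = 94
  64a + 8b + c = 310
  100a + 10b + c = 466
Solving the system yields a = 4, b = 6, c = 6.
So g(s) = 4s² + 6s + 6.
Then g(1) = 16.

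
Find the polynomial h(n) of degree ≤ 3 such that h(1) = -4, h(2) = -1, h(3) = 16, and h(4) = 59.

Using the Lagrange interpolation formula with nodes 1, 2, 3, 4:
  L_0(n) = (n - 2)(n - 3)(n - 4) / -6
  L_1(n) = (n - 1)(n - 3)(n - 4) / 2
  L_2(n) = (n - 1)(n - 2)(n - 4) / -2
  L_3(n) = (n - 1)(n - 2)(n - 3) / 6
Then h(n) = -4·L_0(n) - 1·L_1(n) + 16·L_2(n) + 59·L_3(n).
Expanding and collecting terms gives h(n) = 2n^3 - 5n^2 + 4n - 5.
Check: h(4) = 59. ✓

h(n) = 2n^3 - 5n^2 + 4n - 5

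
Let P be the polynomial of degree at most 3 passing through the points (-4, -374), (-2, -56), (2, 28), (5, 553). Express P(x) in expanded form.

P(x) = 5x^3 - 3x^2 + x - 2

Using the Lagrange interpolation formula with nodes -4, -2, 2, 5:
  L_0(x) = (x + 2)(x - 2)(x - 5) / -108
  L_1(x) = (x + 4)(x - 2)(x - 5) / 56
  L_2(x) = (x + 4)(x + 2)(x - 5) / -72
  L_3(x) = (x + 4)(x + 2)(x - 2) / 189
Then P(x) = -374·L_0(x) - 56·L_1(x) + 28·L_2(x) + 553·L_3(x).
Expanding and collecting terms gives P(x) = 5x³ - 3x² + x - 2.
Check: P(5) = 553. ✓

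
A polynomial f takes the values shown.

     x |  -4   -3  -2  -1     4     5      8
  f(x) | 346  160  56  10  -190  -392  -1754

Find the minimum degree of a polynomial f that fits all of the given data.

3

Divided differences on the nodes -4, -3, -2, -1, 4, 5, 8:
  order 0: 346  160  56  10  -190  -392  -1754
  order 1: -186  -104  -46  -40  -202  -454
  order 2: 41  29  1  -27  -63
  order 3: -4  -4  -4  -4
  order 4: 0  0  0
  order 5: 0  0
  order 6: 0
The order-3 divided differences are all -4 (nonzero) and every higher order vanishes, so the data lies on a polynomial of degree exactly 3.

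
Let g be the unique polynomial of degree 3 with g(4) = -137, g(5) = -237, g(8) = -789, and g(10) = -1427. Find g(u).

Write g(u) = au^3 + bu^2 + cu + d. Substituting each data point gives a linear system:
  64a + 16b + 4c + d = -137
  125a + 25b + 5c + d = -237
  512a + 64b + 8c + d = -789
  1000a + 100b + 10c + d = -1427
Solving the system yields a = -1, b = -4, c = -3, d = 3.
So g(u) = -u^3 - 4u^2 - 3u + 3.
Check: g(8) = -789. ✓

g(u) = -u^3 - 4u^2 - 3u + 3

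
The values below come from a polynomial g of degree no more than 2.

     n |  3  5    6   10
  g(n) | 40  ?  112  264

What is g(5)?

84

The 3 known points determine the degree-2 polynomial uniquely.
Write g(n) = an^2 + bn + c. Substituting each data point gives a linear system:
  9a + 3b + c = 40
  36a + 6b + c = 112
  100a + 10b + c = 264
Solving the system yields a = 2, b = 6, c = 4.
So g(n) = 2n² + 6n + 4.
Then g(5) = 84.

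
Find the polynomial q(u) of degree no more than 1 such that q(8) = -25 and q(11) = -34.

q(u) = -3u - 1

Using the Lagrange interpolation formula with nodes 8, 11:
  L_0(u) = (u - 11) / -3
  L_1(u) = (u - 8) / 3
Then q(u) = -25·L_0(u) - 34·L_1(u).
Expanding and collecting terms gives q(u) = -3u - 1.
Check: q(11) = -34. ✓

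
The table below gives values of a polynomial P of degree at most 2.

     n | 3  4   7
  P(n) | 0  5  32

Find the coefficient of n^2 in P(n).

1

Write P(n) = an^2 + bn + c. Substituting each data point gives a linear system:
  9a + 3b + c = 0
  16a + 4b + c = 5
  49a + 7b + c = 32
Solving the system yields a = 1, b = -2, c = -3.
So P(n) = n^2 - 2n - 3.
The leading coefficient is 1.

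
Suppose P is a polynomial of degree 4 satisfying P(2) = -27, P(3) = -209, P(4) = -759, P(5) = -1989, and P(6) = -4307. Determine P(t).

Write P(t) = at^4 + bt^3 + ct^2 + dt + e. Substituting each data point gives a linear system:
  16a + 8b + 4c + 2d + e = -27
  81a + 27b + 9c + 3d + e = -209
  256a + 64b + 16c + 4d + e = -759
  625a + 125b + 25c + 5d + e = -1989
  1296a + 216b + 36c + 6d + e = -4307
Solving the system yields a = -4, b = 4, c = 0, d = 2, e = 1.
So P(t) = -4t^4 + 4t^3 + 2t + 1.
Check: P(4) = -759. ✓

P(t) = -4t^4 + 4t^3 + 2t + 1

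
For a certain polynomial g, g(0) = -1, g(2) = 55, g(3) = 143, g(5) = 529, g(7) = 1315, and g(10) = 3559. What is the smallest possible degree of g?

3

Divided differences on the nodes 0, 2, 3, 5, 7, 10:
  order 0: -1  55  143  529  1315  3559
  order 1: 28  88  193  393  748
  order 2: 20  35  50  71
  order 3: 3  3  3
  order 4: 0  0
  order 5: 0
The order-3 divided differences are all 3 (nonzero) and every higher order vanishes, so the data lies on a polynomial of degree exactly 3.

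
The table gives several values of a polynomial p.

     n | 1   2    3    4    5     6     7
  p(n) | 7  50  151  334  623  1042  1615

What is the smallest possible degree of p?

Forward differences of the values at n = 1, 2, 3, 4, 5, 6, 7:
  p  : 7  50  151  334  623  1042  1615
  Δ  : 43  101  183  289  419  573
  Δ^2: 58  82  106  130  154
  Δ^3: 24  24  24  24
  Δ^4: 0  0  0
  Δ^5: 0  0
  Δ^6: 0
The third differences are constant (24) and nonzero, while all higher differences vanish, so the minimal degree is 3.

3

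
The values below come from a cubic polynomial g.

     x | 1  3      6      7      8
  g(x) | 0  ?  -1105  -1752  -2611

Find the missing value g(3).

The 4 known points determine the degree-3 polynomial uniquely.
Write g(x) = ax^3 + bx^2 + cx + d. Substituting each data point gives a linear system:
  a + b + c + d = 0
  216a + 36b + 6c + d = -1105
  343a + 49b + 7c + d = -1752
  512a + 64b + 8c + d = -2611
Solving the system yields a = -5, b = -1, c = 1, d = 5.
So g(x) = -5x³ - x² + x + 5.
Then g(3) = -136.

-136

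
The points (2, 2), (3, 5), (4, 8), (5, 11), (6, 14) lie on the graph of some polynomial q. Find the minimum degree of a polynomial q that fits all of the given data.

Forward differences of the values at u = 2, 3, 4, 5, 6:
  q  : 2  5  8  11  14
  Δ  : 3  3  3  3
  Δ^2: 0  0  0
  Δ^3: 0  0
  Δ^4: 0
The first differences are constant (3) and nonzero, while all higher differences vanish, so the minimal degree is 1.

1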